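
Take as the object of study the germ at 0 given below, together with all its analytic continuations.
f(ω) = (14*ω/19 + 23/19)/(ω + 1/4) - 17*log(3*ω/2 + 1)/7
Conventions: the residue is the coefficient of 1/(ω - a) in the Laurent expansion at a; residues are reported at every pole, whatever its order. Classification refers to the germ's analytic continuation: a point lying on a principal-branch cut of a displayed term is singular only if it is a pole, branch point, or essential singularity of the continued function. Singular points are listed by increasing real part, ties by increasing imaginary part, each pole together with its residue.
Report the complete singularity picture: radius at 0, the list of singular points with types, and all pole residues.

Denominator factor (ω + 1/4): pole of order 1 at -1/4, modulus 1/4.
Branch term (-17/7)*log(1 - ω/(-2/3)): its argument vanishes at ω = -2/3, a logarithmic branch point, modulus 2/3.
The radius of convergence is the smallest modulus among the singular points: 1/4.
The branch term is analytic at -1/4 and contributes nothing to the residue; only the rational part matters.
At the order-1 pole -1/4 set g(ω) = (ω - (-1/4))*(rational part) = 14*ω/19 + 23/19.
Simple pole: residue = g(a) at a = -1/4, which is 39/38.
List the singular points by increasing real part (a conjugate pair: the negative imaginary part first).

Radius of convergence at 0: 1/4.
At -2/3: a logarithmic branch point.
At -1/4: a pole of order 1; residue 39/38.


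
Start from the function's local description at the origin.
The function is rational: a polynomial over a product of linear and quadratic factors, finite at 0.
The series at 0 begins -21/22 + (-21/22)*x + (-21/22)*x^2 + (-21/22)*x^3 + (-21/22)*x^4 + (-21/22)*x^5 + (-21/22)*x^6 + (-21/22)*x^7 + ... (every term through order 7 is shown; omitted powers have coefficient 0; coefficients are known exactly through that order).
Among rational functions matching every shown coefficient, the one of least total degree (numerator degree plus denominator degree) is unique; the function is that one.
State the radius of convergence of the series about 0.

No rational of total degree below 1 reproduces all 8 coefficients; solving the [0/1] Pade equations on them gives f(x) = 21/(22*(x - 1)), whose expansion matches every shown term.
Denominator factor (x - 1): pole of order 1 at 1, modulus 1.
The radius of convergence is the smallest modulus among the singular points: 1.

The radius of convergence is 1.


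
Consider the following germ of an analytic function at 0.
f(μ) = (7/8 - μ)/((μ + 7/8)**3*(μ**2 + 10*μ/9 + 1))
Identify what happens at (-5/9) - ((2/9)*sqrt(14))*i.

The denominator factor μ**2 + 10*μ/9 + 1 vanishes at (-5/9) - ((2/9)*sqrt(14))*i and appears to the power 1; the numerator there equals (103/72) + ((2/9)*sqrt(14))*i, nonzero, and no other factor vanishes.
Hence a pole whose order is the multiplicity, 1.

The point is a pole of order 1.


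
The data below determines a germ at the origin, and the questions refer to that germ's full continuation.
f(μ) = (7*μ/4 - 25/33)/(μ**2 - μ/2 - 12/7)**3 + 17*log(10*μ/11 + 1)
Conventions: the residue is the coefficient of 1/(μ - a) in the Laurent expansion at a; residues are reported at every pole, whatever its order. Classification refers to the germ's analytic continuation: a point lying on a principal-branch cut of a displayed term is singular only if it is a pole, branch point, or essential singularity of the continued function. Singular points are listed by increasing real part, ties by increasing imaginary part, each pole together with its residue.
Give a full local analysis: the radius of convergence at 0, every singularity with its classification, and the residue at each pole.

Radius of convergence at 0: -1/4 + (1/28)*sqrt(1393).
At -11/10: a logarithmic branch point.
At 1/4 - (1/28)*sqrt(1393): a pole of order 3; residue (33124/86686589)*sqrt(1393).
At 1/4 + (1/28)*sqrt(1393): a pole of order 3; residue -(33124/86686589)*sqrt(1393).

Denominator factor (μ**2 - μ/2 - 12/7)^3: discriminant 199/28, real irrational roots 1/4 + (1/28)*sqrt(1393) and 1/4 - (1/28)*sqrt(1393); poles of order 3, moduli 1/4 + (1/28)*sqrt(1393) and -1/4 + (1/28)*sqrt(1393).
Branch term (17)*log(1 - μ/(-11/10)): its argument vanishes at μ = -11/10, a logarithmic branch point, modulus 11/10.
The radius of convergence is the smallest modulus among the singular points: -1/4 + (1/28)*sqrt(1393).
The branch term is analytic at 1/4 - (1/28)*sqrt(1393) and contributes nothing to the residue; only the rational part matters.
The factor μ**2 - μ/2 - 12/7 splits as (μ - a)(μ - a') with a = 1/4 - (1/28)*sqrt(1393), a' = 1/4 + (1/28)*sqrt(1393). At the order-3 pole a set g(μ) = (μ - a)^3*(rational part) = [7*μ/4 - 25/33] / (μ - a')^3.
Order-3 pole: residue = g''(a)/2; g''(1/4 - (1/28)*sqrt(1393)) = (66248/86686589)*sqrt(1393), so the residue is (33124/86686589)*sqrt(1393).
The branch term is analytic at 1/4 + (1/28)*sqrt(1393) and contributes nothing to the residue; only the rational part matters.
The factor μ**2 - μ/2 - 12/7 splits as (μ - a)(μ - a') with a = 1/4 + (1/28)*sqrt(1393), a' = 1/4 - (1/28)*sqrt(1393). At the order-3 pole a set g(μ) = (μ - a)^3*(rational part) = [7*μ/4 - 25/33] / (μ - a')^3.
Order-3 pole: residue = g''(a)/2; g''(1/4 + (1/28)*sqrt(1393)) = -(66248/86686589)*sqrt(1393), so the residue is -(33124/86686589)*sqrt(1393).
List the singular points by increasing real part (a conjugate pair: the negative imaginary part first).


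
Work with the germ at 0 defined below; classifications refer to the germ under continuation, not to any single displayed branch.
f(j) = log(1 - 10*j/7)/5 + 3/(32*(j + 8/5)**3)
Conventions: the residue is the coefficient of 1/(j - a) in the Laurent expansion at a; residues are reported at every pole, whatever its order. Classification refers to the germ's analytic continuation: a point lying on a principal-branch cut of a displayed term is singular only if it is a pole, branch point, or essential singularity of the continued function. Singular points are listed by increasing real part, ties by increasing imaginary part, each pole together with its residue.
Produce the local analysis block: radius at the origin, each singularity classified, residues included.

Radius of convergence at 0: 7/10.
At -8/5: a pole of order 3; residue 0.
At 7/10: a logarithmic branch point.

Denominator factor (j + 8/5)^3: pole of order 3 at -8/5, modulus 8/5.
Branch term (1/5)*log(1 - j/(7/10)): its argument vanishes at j = 7/10, a logarithmic branch point, modulus 7/10.
The radius of convergence is the smallest modulus among the singular points: 7/10.
The branch term is analytic at -8/5 and contributes nothing to the residue; only the rational part matters.
At the order-3 pole -8/5 set g(j) = (j - (-8/5))^3*(rational part) = 3/32.
Order-3 pole: residue = g''(a)/2; g''(-8/5) = 0, so the residue is 0.
List the singular points by increasing real part (a conjugate pair: the negative imaginary part first).


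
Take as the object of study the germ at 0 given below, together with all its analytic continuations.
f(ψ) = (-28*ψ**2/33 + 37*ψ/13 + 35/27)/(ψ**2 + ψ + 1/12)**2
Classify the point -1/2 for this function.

Denominator factors: ψ**2 + ψ + 1/12 = -1/6 at ψ = -1/2 — none vanishes.
So the germ continues analytically to -1/2.

The point is a regular point.


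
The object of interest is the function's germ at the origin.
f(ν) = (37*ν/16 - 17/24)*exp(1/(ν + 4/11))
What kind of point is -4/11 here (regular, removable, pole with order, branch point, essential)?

The point is an essential singularity.

The exponent 1/(ν - (-4/11)) has a pole at -4/11, so exp(1/(ν - (-4/11))) takes every nonzero value near it: an essential singularity (not a pole of any order).


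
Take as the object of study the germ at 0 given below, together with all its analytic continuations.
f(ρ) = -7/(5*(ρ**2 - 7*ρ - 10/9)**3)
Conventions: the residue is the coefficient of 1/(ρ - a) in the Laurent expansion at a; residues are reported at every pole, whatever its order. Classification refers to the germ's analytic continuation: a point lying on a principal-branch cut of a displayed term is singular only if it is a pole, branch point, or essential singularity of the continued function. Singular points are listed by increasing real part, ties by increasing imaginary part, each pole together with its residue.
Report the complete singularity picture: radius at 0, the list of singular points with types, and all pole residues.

Radius of convergence at 0: -7/2 + (1/6)*sqrt(481).
At 7/2 - (1/6)*sqrt(481): a pole of order 3; residue (10206/556423205)*sqrt(481).
At 7/2 + (1/6)*sqrt(481): a pole of order 3; residue -(10206/556423205)*sqrt(481).

Denominator factor (ρ**2 - 7*ρ - 10/9)^3: discriminant 481/9, real irrational roots 7/2 + (1/6)*sqrt(481) and 7/2 - (1/6)*sqrt(481); poles of order 3, moduli 7/2 + (1/6)*sqrt(481) and -7/2 + (1/6)*sqrt(481).
The radius of convergence is the smallest modulus among the singular points: -7/2 + (1/6)*sqrt(481).
The factor ρ**2 - 7*ρ - 10/9 splits as (ρ - a)(ρ - a') with a = 7/2 - (1/6)*sqrt(481), a' = 7/2 + (1/6)*sqrt(481). At the order-3 pole a set g(ρ) = (ρ - a)^3*f(ρ) = [-7/5] / (ρ - a')^3.
Order-3 pole: residue = g''(a)/2; g''(7/2 - (1/6)*sqrt(481)) = (20412/556423205)*sqrt(481), so the residue is (10206/556423205)*sqrt(481).
The factor ρ**2 - 7*ρ - 10/9 splits as (ρ - a)(ρ - a') with a = 7/2 + (1/6)*sqrt(481), a' = 7/2 - (1/6)*sqrt(481). At the order-3 pole a set g(ρ) = (ρ - a)^3*f(ρ) = [-7/5] / (ρ - a')^3.
Order-3 pole: residue = g''(a)/2; g''(7/2 + (1/6)*sqrt(481)) = -(20412/556423205)*sqrt(481), so the residue is -(10206/556423205)*sqrt(481).
List the singular points by increasing real part (a conjugate pair: the negative imaginary part first).


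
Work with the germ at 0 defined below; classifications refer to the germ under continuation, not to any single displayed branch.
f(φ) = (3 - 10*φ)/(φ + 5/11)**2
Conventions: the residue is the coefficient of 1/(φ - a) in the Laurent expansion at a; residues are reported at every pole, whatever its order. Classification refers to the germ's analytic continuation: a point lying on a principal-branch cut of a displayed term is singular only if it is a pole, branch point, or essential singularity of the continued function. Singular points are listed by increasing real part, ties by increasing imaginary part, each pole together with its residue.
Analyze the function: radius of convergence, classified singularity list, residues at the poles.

Denominator factor (φ + 5/11)^2: pole of order 2 at -5/11, modulus 5/11.
The radius of convergence is the smallest modulus among the singular points: 5/11.
At the order-2 pole -5/11 set g(φ) = (φ - (-5/11))^2*f(φ) = 3 - 10*φ.
Order-2 pole: residue = g'(a); g'(-5/11) = -10, so the residue is -10.

Radius of convergence at 0: 5/11.
At -5/11: a pole of order 2; residue -10.


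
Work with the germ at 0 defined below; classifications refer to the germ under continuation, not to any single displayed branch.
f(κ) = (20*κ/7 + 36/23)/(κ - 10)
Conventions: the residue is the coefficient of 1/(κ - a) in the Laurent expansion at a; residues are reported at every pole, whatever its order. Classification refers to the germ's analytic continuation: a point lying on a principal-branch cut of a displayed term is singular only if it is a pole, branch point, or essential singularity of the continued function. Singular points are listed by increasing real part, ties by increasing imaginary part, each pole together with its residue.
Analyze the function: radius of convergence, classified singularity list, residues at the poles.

Radius of convergence at 0: 10.
At 10: a pole of order 1; residue 4852/161.

Denominator factor (κ - 10): pole of order 1 at 10, modulus 10.
The radius of convergence is the smallest modulus among the singular points: 10.
At the order-1 pole 10 set g(κ) = (κ - (10))*f(κ) = 20*κ/7 + 36/23.
Simple pole: residue = g(a) at a = 10, which is 4852/161.


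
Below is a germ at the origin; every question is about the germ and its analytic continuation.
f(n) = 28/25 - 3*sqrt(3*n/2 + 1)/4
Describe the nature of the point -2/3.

The term (-3/4)*sqrt(1 - n/(-2/3)) has argument 1 - -2/3/(-2/3) = 0 at -2/3: a square-root (algebraic, two-sheeted) branch point; the remaining terms are analytic or single-valued there.

The point is an algebraic (square-root) branch point.


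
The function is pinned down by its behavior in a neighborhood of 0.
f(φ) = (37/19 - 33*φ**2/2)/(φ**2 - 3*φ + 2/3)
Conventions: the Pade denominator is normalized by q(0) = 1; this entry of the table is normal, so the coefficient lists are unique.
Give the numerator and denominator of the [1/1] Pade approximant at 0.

Taylor coefficients needed (expand at 0): a_0 = 111/38, a_1 = 999/76, a_2 = 4563/152.
Write the denominator as Q(φ) = 1 + q1*φ. Requiring Q*f - P = O(φ^3) with deg P <= 1 kills the coefficients of φ^2..φ^2 in Q*f:
  φ^2: a_2 + q1*a_1 = 0, i.e. 4563/152 + (999/76)*q1 = 0.
Solving this linear system: q1 = -169/74.
The numerator is Q*f truncated at degree 1: P0 = a_0 = 111/38; P1 = a_1 + q1*a_0 = 123/19.

The Pade approximant has numerator coefficients [111/38, 123/19]; denominator coefficients [1, -169/74].


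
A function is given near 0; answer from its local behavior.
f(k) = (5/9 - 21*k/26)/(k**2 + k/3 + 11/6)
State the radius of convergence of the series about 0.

The radius of convergence is (1/6)*sqrt(66).

Denominator factor (k**2 + k/3 + 11/6): discriminant -65/9, complex-conjugate roots (-1/6) + ((1/6)*sqrt(65))*i and (-1/6) - ((1/6)*sqrt(65))*i; poles of order 1, moduli (1/6)*sqrt(66) and (1/6)*sqrt(66).
The radius of convergence is the smallest modulus among the singular points: (1/6)*sqrt(66).


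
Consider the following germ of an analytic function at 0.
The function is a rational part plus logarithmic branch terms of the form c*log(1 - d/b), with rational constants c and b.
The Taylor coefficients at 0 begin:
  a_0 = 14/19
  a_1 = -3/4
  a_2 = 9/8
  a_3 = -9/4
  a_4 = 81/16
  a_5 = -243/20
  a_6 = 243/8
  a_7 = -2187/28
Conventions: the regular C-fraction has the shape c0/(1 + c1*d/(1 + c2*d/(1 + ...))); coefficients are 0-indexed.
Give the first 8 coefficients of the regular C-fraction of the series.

Taylor coefficients (read off): a_0 = 14/19, a_1 = -3/4, a_2 = 9/8, a_3 = -9/4, a_4 = 81/16, a_5 = -243/20, a_6 = 243/8, a_7 = -2187/28.
c0 = a_0 = 14/19. Peel one level at a time: if S = 1 + c*d/S' with S'(0) = 1, then c is the d-coefficient of S and S' = c*d/(S - 1).
S_1 = c0/f = 1 + (57/56)*d + (-1539/3136)*d^2 + ...; c1 = 57/56.
S_2 = c1*d/(S_1 - 1) = 1 + (27/56)*d + (-3/4)*d^2 + ...; c2 = 27/56.
S_3 = c2*d/(S_2 - 1) = 1 + (14/9)*d + (7/81)*d^2 + ...; c3 = 14/9.
S_4 = c3*d/(S_3 - 1) = 1 + (-1/18)*d + (-3/5)*d^2 + ...; c4 = -1/18.
S_5 = c4*d/(S_4 - 1) = 1 + (-54/5)*d + (3321/25)*d^2 + ...; c5 = -54/5.
S_6 = c5*d/(S_5 - 1) = 1 + (123/10)*d + (-81/140)*d^2 + ...; c6 = 123/10.
S_7 = c6*d/(S_6 - 1) = 1 + (27/574)*d + ...; c7 = 27/574.

The regular C-fraction coefficients are [14/19, 57/56, 27/56, 14/9, -1/18, -54/5, 123/10, 27/574].


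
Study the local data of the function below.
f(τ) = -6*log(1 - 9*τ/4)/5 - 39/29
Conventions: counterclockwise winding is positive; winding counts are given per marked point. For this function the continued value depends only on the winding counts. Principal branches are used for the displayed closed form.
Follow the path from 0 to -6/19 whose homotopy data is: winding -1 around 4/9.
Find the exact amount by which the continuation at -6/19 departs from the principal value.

Continued minus principal equals (12/5)*pi*i.

The rational part is single-valued and drops out of the difference; each branch term changes only by its own monodromy.
(-6/5)*log(1 - τ/(4/9)): each positive loop around 4/9 adds 2*pi*i to the log, so winding -1 contributes (-6/5)*(-1)*2*pi*i = (12/5)*pi*i.
Summing the contributions at τ = -6/19 gives (12/5)*pi*i.


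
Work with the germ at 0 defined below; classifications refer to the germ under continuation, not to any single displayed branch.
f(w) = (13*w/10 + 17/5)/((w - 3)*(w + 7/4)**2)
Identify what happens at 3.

The point is a pole of order 1.

The denominator factor w - 3 vanishes at 3 and appears to the power 1; the numerator there equals 73/10, nonzero, and no other factor vanishes.
Hence a pole whose order is the multiplicity, 1.


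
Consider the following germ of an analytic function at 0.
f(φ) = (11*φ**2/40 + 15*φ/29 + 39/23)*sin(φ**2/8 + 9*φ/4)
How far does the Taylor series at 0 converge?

The factor sin(φ**2/8 + 9*φ/4) is entire and contributes no finite singular point.
The polynomial part has no poles.
No finite singular points: the Taylor series at 0 converges everywhere.

The radius of convergence is infinite.


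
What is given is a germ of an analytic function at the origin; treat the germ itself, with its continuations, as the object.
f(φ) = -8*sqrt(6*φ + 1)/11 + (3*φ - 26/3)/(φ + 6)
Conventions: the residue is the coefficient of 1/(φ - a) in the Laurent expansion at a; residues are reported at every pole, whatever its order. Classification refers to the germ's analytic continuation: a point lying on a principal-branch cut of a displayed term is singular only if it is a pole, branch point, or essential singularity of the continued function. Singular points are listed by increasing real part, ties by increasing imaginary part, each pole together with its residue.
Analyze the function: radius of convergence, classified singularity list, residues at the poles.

Denominator factor (φ + 6): pole of order 1 at -6, modulus 6.
Branch term (-8/11)*sqrt(1 - φ/(-1/6)): its argument vanishes at φ = -1/6, a square-root branch point, modulus 1/6.
The radius of convergence is the smallest modulus among the singular points: 1/6.
The branch term is analytic at -6 and contributes nothing to the residue; only the rational part matters.
At the order-1 pole -6 set g(φ) = (φ - (-6))*(rational part) = 3*φ - 26/3.
Simple pole: residue = g(a) at a = -6, which is -80/3.
List the singular points by increasing real part (a conjugate pair: the negative imaginary part first).

Radius of convergence at 0: 1/6.
At -6: a pole of order 1; residue -80/3.
At -1/6: an algebraic (square-root) branch point.


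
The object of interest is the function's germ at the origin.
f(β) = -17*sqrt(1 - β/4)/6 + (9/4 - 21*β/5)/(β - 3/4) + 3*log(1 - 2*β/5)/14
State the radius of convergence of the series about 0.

The radius of convergence is 3/4.

Denominator factor (β - 3/4): pole of order 1 at 3/4, modulus 3/4.
Branch term (3/14)*log(1 - β/(5/2)): its argument vanishes at β = 5/2, a logarithmic branch point, modulus 5/2.
Branch term (-17/6)*sqrt(1 - β/(4)): its argument vanishes at β = 4, a square-root branch point, modulus 4.
The radius of convergence is the smallest modulus among the singular points: 3/4.


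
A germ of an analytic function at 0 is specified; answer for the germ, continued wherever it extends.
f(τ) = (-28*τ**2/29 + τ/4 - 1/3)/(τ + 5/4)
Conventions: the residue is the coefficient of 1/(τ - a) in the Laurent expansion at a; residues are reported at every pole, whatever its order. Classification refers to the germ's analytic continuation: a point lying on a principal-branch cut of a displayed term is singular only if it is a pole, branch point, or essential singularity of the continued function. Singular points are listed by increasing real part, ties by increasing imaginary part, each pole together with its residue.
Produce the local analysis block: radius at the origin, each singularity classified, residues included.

Denominator factor (τ + 5/4): pole of order 1 at -5/4, modulus 5/4.
The radius of convergence is the smallest modulus among the singular points: 5/4.
At the order-1 pole -5/4 set g(τ) = (τ - (-5/4))*f(τ) = -28*τ**2/29 + τ/4 - 1/3.
Simple pole: residue = g(a) at a = -5/4, which is -2999/1392.

Radius of convergence at 0: 5/4.
At -5/4: a pole of order 1; residue -2999/1392.


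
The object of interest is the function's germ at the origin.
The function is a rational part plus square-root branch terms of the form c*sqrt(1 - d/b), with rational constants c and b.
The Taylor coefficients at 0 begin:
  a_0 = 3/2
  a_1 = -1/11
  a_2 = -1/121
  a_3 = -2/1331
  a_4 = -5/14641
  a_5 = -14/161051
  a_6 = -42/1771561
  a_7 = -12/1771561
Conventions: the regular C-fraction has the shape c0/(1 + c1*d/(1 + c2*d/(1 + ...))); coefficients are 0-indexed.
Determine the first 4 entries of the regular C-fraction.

The regular C-fraction coefficients are [3/2, 2/33, -5/33, -3/55].

Taylor coefficients (read off): a_0 = 3/2, a_1 = -1/11, a_2 = -1/121, a_3 = -2/1331.
c0 = a_0 = 3/2. Peel one level at a time: if S = 1 + c*d/S' with S'(0) = 1, then c is the d-coefficient of S and S' = c*d/(S - 1).
S_1 = c0/f = 1 + (2/33)*d + (10/1089)*d^2 + ...; c1 = 2/33.
S_2 = c1*d/(S_1 - 1) = 1 + (-5/33)*d + (-1/121)*d^2 + ...; c2 = -5/33.
S_3 = c2*d/(S_2 - 1) = 1 + (-3/55)*d + ...; c3 = -3/55.


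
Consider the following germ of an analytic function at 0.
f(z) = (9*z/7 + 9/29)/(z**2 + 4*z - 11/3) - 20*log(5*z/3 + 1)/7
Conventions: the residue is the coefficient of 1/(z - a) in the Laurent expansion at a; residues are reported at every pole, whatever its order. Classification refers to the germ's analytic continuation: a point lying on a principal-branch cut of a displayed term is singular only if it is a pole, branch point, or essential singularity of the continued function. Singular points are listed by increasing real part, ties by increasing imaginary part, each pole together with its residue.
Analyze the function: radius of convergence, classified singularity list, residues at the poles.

Radius of convergence at 0: 3/5.
At -2 - (1/3)*sqrt(69): a pole of order 1; residue 9/14 + (459/9338)*sqrt(69).
At -3/5: a logarithmic branch point.
At -2 + (1/3)*sqrt(69): a pole of order 1; residue 9/14 - (459/9338)*sqrt(69).

Denominator factor (z**2 + 4*z - 11/3): discriminant 92/3, real irrational roots -2 + (1/3)*sqrt(69) and -2 - (1/3)*sqrt(69); poles of order 1, moduli -2 + (1/3)*sqrt(69) and 2 + (1/3)*sqrt(69).
Branch term (-20/7)*log(1 - z/(-3/5)): its argument vanishes at z = -3/5, a logarithmic branch point, modulus 3/5.
The radius of convergence is the smallest modulus among the singular points: 3/5.
The branch term is analytic at -2 - (1/3)*sqrt(69) and contributes nothing to the residue; only the rational part matters.
The factor z**2 + 4*z - 11/3 splits as (z - a)(z - a') with a = -2 - (1/3)*sqrt(69), a' = -2 + (1/3)*sqrt(69). At the order-1 pole a set g(z) = (z - a)*(rational part) = [9*z/7 + 9/29] / (z - a').
Simple pole: residue = g(a) at a = -2 - (1/3)*sqrt(69), which is 9/14 + (459/9338)*sqrt(69).
The branch term is analytic at -2 + (1/3)*sqrt(69) and contributes nothing to the residue; only the rational part matters.
The factor z**2 + 4*z - 11/3 splits as (z - a)(z - a') with a = -2 + (1/3)*sqrt(69), a' = -2 - (1/3)*sqrt(69). At the order-1 pole a set g(z) = (z - a)*(rational part) = [9*z/7 + 9/29] / (z - a').
Simple pole: residue = g(a) at a = -2 + (1/3)*sqrt(69), which is 9/14 - (459/9338)*sqrt(69).
List the singular points by increasing real part (a conjugate pair: the negative imaginary part first).


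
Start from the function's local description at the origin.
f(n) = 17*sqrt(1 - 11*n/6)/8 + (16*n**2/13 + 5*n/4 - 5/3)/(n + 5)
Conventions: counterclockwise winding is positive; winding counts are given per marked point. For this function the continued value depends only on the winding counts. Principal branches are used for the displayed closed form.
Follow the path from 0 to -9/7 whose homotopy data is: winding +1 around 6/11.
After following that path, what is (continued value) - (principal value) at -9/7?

Continued minus principal equals -(17/56)*sqrt(658).

The rational part is single-valued and drops out of the difference; each branch term changes only by its own monodromy.
(17/8)*sqrt(1 - n/(6/11)): winding +1 is odd, the square root flips sign, contributing -2*(17/8)*sqrt(1 - (-9/7)/(6/11)) = -2*(17/8)*sqrt(47/14) = -(17/56)*sqrt(658).
Summing the contributions at n = -9/7 gives -(17/56)*sqrt(658).


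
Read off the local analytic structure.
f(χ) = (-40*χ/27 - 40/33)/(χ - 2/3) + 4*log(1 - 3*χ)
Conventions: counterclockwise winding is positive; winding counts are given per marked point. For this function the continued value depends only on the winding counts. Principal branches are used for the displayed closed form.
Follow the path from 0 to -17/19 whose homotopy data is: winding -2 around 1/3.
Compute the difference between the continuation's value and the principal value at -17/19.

Continued minus principal equals -(16)*pi*i.

The rational part is single-valued and drops out of the difference; each branch term changes only by its own monodromy.
(4)*log(1 - χ/(1/3)): each positive loop around 1/3 adds 2*pi*i to the log, so winding -2 contributes (4)*(-2)*2*pi*i = -(16)*pi*i.
Summing the contributions at χ = -17/19 gives -(16)*pi*i.


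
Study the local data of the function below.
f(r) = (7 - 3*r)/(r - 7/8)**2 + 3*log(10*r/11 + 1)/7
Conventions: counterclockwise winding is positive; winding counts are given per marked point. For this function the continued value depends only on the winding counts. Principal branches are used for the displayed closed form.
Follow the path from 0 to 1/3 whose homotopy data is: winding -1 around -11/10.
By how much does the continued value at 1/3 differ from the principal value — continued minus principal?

Continued minus principal equals -(6/7)*pi*i.

The rational part is single-valued and drops out of the difference; each branch term changes only by its own monodromy.
(3/7)*log(1 - r/(-11/10)): each positive loop around -11/10 adds 2*pi*i to the log, so winding -1 contributes (3/7)*(-1)*2*pi*i = -(6/7)*pi*i.
Summing the contributions at r = 1/3 gives -(6/7)*pi*i.


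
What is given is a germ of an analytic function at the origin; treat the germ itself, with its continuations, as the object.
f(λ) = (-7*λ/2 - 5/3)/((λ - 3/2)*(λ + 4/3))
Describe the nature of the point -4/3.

The point is a pole of order 1.

The denominator factor λ + 4/3 vanishes at -4/3 and appears to the power 1; the numerator there equals 3, nonzero, and no other factor vanishes.
Hence a pole whose order is the multiplicity, 1.


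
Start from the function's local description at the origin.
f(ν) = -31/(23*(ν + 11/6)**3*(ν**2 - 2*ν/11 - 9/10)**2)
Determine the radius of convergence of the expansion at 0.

Denominator factor (ν + 11/6)^3: pole of order 3 at -11/6, modulus 11/6.
Denominator factor (ν**2 - 2*ν/11 - 9/10)^2: discriminant 2198/605, real irrational roots 1/11 + (1/110)*sqrt(10990) and 1/11 - (1/110)*sqrt(10990); poles of order 2, moduli 1/11 + (1/110)*sqrt(10990) and -1/11 + (1/110)*sqrt(10990).
The radius of convergence is the smallest modulus among the singular points: -1/11 + (1/110)*sqrt(10990).

The radius of convergence is -1/11 + (1/110)*sqrt(10990).


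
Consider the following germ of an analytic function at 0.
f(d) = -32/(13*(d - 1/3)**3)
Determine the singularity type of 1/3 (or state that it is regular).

The point is a pole of order 3.

The denominator factor d - 1/3 vanishes at 1/3 and appears to the power 3; the numerator there equals -32/13, nonzero, and no other factor vanishes.
Hence a pole whose order is the multiplicity, 3.


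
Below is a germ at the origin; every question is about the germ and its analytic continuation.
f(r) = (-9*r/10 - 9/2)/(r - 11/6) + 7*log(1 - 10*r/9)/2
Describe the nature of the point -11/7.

The point is a regular point.

Denominator factors: r - 11/6 = -143/42 at r = -11/7 — none vanishes.
Branch term log(1 - r/(9/10)): argument at -11/7 is 173/63, nonzero, so -11/7 is not its branch point (a point on a principal cut is still regular for the continued germ).
So the germ continues analytically to -11/7.


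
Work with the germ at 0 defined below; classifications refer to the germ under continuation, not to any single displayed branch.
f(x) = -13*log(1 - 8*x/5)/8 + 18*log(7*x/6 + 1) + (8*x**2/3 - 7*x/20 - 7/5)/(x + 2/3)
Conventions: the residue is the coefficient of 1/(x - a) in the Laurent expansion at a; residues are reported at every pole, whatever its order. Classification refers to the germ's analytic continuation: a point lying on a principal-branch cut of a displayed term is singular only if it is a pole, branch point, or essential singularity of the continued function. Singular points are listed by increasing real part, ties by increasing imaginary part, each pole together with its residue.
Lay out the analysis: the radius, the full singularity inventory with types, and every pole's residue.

Radius of convergence at 0: 5/8.
At -6/7: a logarithmic branch point.
At -2/3: a pole of order 1; residue 1/54.
At 5/8: a logarithmic branch point.

Denominator factor (x + 2/3): pole of order 1 at -2/3, modulus 2/3.
Branch term (-13/8)*log(1 - x/(5/8)): its argument vanishes at x = 5/8, a logarithmic branch point, modulus 5/8.
Branch term (18)*log(1 - x/(-6/7)): its argument vanishes at x = -6/7, a logarithmic branch point, modulus 6/7.
The radius of convergence is the smallest modulus among the singular points: 5/8.
The branch terms are analytic at -2/3 and contribute nothing to the residue; only the rational part matters.
At the order-1 pole -2/3 set g(x) = (x - (-2/3))*(rational part) = 8*x**2/3 - 7*x/20 - 7/5.
Simple pole: residue = g(a) at a = -2/3, which is 1/54.
List the singular points by increasing real part (a conjugate pair: the negative imaginary part first).


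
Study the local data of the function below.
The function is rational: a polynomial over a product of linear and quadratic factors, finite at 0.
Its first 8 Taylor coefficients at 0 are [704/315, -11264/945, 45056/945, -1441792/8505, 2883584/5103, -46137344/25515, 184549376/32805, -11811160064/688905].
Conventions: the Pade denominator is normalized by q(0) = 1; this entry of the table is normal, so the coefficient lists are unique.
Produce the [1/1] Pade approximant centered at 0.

The Pade approximant has numerator coefficients [704/315, -2816/945]; denominator coefficients [1, 4].

Taylor coefficients needed (read off): a_0 = 704/315, a_1 = -11264/945, a_2 = 45056/945.
Write the denominator as Q(v) = 1 + q1*v. Requiring Q*f - P = O(v^3) with deg P <= 1 kills the coefficients of v^2..v^2 in Q*f:
  v^2: a_2 + q1*a_1 = 0, i.e. 45056/945 + (-11264/945)*q1 = 0.
Solving this linear system: q1 = 4.
The numerator is Q*f truncated at degree 1: P0 = a_0 = 704/315; P1 = a_1 + q1*a_0 = -2816/945.


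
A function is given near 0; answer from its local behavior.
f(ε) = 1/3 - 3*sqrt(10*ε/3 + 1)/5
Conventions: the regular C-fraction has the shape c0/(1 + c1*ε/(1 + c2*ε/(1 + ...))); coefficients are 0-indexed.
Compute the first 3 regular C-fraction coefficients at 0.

The regular C-fraction coefficients are [-4/15, -15/4, 55/12].

Taylor coefficients (expand at 0): a_0 = -4/15, a_1 = -1, a_2 = 5/6.
c0 = a_0 = -4/15. Peel one level at a time: if S = 1 + c*ε/S' with S'(0) = 1, then c is the ε-coefficient of S and S' = c*ε/(S - 1).
S_1 = c0/f = 1 + (-15/4)*ε + (275/16)*ε^2 + ...; c1 = -15/4.
S_2 = c1*ε/(S_1 - 1) = 1 + (55/12)*ε + ...; c2 = 55/12.


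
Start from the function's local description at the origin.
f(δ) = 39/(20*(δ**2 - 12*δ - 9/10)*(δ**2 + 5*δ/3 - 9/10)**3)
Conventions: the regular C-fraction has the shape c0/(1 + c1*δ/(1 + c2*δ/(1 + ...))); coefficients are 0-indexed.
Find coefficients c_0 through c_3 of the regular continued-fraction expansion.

The regular C-fraction coefficients are [6500/2187, 70/9, 1658/189, -3400801/470043].

Taylor coefficients (expand at 0): a_0 = 6500/2187, a_1 = -455000/19683, a_2 = 203320000/531441, a_3 = -209407250000/43046721.
c0 = a_0 = 6500/2187. Peel one level at a time: if S = 1 + c*δ/S' with S'(0) = 1, then c is the δ-coefficient of S and S' = c*δ/(S - 1).
S_1 = c0/f = 1 + (70/9)*δ + (-16580/243)*δ^2 + ...; c1 = 70/9.
S_2 = c1*δ/(S_1 - 1) = 1 + (1658/189)*δ + (6801602/107163)*δ^2 + ...; c2 = 1658/189.
S_3 = c2*δ/(S_2 - 1) = 1 + (-3400801/470043)*δ + ...; c3 = -3400801/470043.


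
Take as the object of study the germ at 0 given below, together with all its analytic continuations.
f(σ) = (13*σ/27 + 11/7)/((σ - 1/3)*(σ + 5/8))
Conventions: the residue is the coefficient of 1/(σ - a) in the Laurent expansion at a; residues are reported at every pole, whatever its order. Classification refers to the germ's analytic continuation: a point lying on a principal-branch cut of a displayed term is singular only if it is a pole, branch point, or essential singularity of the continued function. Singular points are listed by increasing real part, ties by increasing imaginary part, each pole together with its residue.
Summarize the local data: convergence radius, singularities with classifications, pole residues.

Radius of convergence at 0: 1/3.
At -5/8: a pole of order 1; residue -1921/1449.
At 1/3: a pole of order 1; residue 7856/4347.

Denominator factor (σ - 1/3): pole of order 1 at 1/3, modulus 1/3.
Denominator factor (σ + 5/8): pole of order 1 at -5/8, modulus 5/8.
The radius of convergence is the smallest modulus among the singular points: 1/3.
At the order-1 pole -5/8 set g(σ) = (σ - (-5/8))*f(σ) = (13*σ/27 + 11/7)/(σ - 1/3).
Simple pole: residue = g(a) at a = -5/8, which is -1921/1449.
At the order-1 pole 1/3 set g(σ) = (σ - (1/3))*f(σ) = (13*σ/27 + 11/7)/(σ + 5/8).
Simple pole: residue = g(a) at a = 1/3, which is 7856/4347.
List the singular points by increasing real part (a conjugate pair: the negative imaginary part first).


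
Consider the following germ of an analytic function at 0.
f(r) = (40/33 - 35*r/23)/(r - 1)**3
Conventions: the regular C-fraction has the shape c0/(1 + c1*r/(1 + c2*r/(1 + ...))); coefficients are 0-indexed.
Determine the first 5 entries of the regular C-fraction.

The regular C-fraction coefficients are [-40/33, -321/184, 9139/19688, -1422136/2933619, -11109061/211905993].

Taylor coefficients (expand at 0): a_0 = -40/33, a_1 = -535/253, a_2 = -685/253, a_3 = -2270/759, a_4 = -750/253.
c0 = a_0 = -40/33. Peel one level at a time: if S = 1 + c*r/S' with S'(0) = 1, then c is the r-coefficient of S and S' = c*r/(S - 1).
S_1 = c0/f = 1 + (-321/184)*r + (27417/33856)*r^2 + ...; c1 = -321/184.
S_2 = c1*r/(S_1 - 1) = 1 + (9139/19688)*r + (7729/34347)*r^2 + ...; c2 = 9139/19688.
S_3 = c2*r/(S_2 - 1) = 1 + (-1422136/2933619)*r + (-19103432/751691889)*r^2 + ...; c3 = -1422136/2933619.
S_4 = c3*r/(S_3 - 1) = 1 + (-11109061/211905993)*r + ...; c4 = -11109061/211905993.


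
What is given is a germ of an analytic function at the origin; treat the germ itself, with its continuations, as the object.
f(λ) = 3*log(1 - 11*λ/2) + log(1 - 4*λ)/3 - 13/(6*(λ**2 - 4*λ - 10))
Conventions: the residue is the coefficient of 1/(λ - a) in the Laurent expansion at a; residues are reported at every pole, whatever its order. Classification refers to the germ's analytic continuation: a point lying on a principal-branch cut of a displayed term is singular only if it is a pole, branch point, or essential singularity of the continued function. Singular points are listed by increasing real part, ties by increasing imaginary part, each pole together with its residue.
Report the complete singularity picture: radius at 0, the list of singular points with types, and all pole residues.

Radius of convergence at 0: 2/11.
At 2 - sqrt(14): a pole of order 1; residue (13/168)*sqrt(14).
At 2/11: a logarithmic branch point.
At 1/4: a logarithmic branch point.
At 2 + sqrt(14): a pole of order 1; residue -(13/168)*sqrt(14).

Denominator factor (λ**2 - 4*λ - 10): discriminant 56, real irrational roots 2 + sqrt(14) and 2 - sqrt(14); poles of order 1, moduli 2 + sqrt(14) and -2 + sqrt(14).
Branch term (3)*log(1 - λ/(2/11)): its argument vanishes at λ = 2/11, a logarithmic branch point, modulus 2/11.
Branch term (1/3)*log(1 - λ/(1/4)): its argument vanishes at λ = 1/4, a logarithmic branch point, modulus 1/4.
The radius of convergence is the smallest modulus among the singular points: 2/11.
The branch terms are analytic at 2 - sqrt(14) and contribute nothing to the residue; only the rational part matters.
The factor λ**2 - 4*λ - 10 splits as (λ - a)(λ - a') with a = 2 - sqrt(14), a' = 2 + sqrt(14). At the order-1 pole a set g(λ) = (λ - a)*(rational part) = [-13/6] / (λ - a').
Simple pole: residue = g(a) at a = 2 - sqrt(14), which is (13/168)*sqrt(14).
The branch terms are analytic at 2 + sqrt(14) and contribute nothing to the residue; only the rational part matters.
The factor λ**2 - 4*λ - 10 splits as (λ - a)(λ - a') with a = 2 + sqrt(14), a' = 2 - sqrt(14). At the order-1 pole a set g(λ) = (λ - a)*(rational part) = [-13/6] / (λ - a').
Simple pole: residue = g(a) at a = 2 + sqrt(14), which is -(13/168)*sqrt(14).
List the singular points by increasing real part (a conjugate pair: the negative imaginary part first).


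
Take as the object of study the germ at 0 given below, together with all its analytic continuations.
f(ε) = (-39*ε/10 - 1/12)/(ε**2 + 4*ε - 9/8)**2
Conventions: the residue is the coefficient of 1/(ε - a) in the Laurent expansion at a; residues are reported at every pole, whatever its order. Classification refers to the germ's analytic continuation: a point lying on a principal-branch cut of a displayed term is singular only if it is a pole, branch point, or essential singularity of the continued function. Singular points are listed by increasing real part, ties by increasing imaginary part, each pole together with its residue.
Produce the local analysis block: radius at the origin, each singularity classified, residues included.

Denominator factor (ε**2 + 4*ε - 9/8)^2: discriminant 41/2, real irrational roots -2 + (1/4)*sqrt(82) and -2 - (1/4)*sqrt(82); poles of order 2, moduli -2 + (1/4)*sqrt(82) and 2 + (1/4)*sqrt(82).
The radius of convergence is the smallest modulus among the singular points: -2 + (1/4)*sqrt(82).
The factor ε**2 + 4*ε - 9/8 splits as (ε - a)(ε - a') with a = -2 - (1/4)*sqrt(82), a' = -2 + (1/4)*sqrt(82). At the order-2 pole a set g(ε) = (ε - a)^2*f(ε) = [-39*ε/10 - 1/12] / (ε - a')^2.
Order-2 pole: residue = g'(a); g'(-2 - (1/4)*sqrt(82)) = (463/25215)*sqrt(82), so the residue is (463/25215)*sqrt(82).
The factor ε**2 + 4*ε - 9/8 splits as (ε - a)(ε - a') with a = -2 + (1/4)*sqrt(82), a' = -2 - (1/4)*sqrt(82). At the order-2 pole a set g(ε) = (ε - a)^2*f(ε) = [-39*ε/10 - 1/12] / (ε - a')^2.
Order-2 pole: residue = g'(a); g'(-2 + (1/4)*sqrt(82)) = -(463/25215)*sqrt(82), so the residue is -(463/25215)*sqrt(82).
List the singular points by increasing real part (a conjugate pair: the negative imaginary part first).

Radius of convergence at 0: -2 + (1/4)*sqrt(82).
At -2 - (1/4)*sqrt(82): a pole of order 2; residue (463/25215)*sqrt(82).
At -2 + (1/4)*sqrt(82): a pole of order 2; residue -(463/25215)*sqrt(82).


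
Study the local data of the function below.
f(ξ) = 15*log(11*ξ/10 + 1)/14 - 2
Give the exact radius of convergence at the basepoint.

The radius of convergence is 10/11.

Branch term (15/14)*log(1 - ξ/(-10/11)): its argument vanishes at ξ = -10/11, a logarithmic branch point, modulus 10/11.
The radius of convergence is the smallest modulus among the singular points: 10/11.


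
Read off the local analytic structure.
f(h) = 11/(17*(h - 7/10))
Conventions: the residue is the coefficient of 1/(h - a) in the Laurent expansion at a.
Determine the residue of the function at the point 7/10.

The residue is 11/17.

At the order-1 pole 7/10 set g(h) = (h - (7/10))*f(h) = 11/17.
Simple pole: residue = g(a) at a = 7/10, which is 11/17.


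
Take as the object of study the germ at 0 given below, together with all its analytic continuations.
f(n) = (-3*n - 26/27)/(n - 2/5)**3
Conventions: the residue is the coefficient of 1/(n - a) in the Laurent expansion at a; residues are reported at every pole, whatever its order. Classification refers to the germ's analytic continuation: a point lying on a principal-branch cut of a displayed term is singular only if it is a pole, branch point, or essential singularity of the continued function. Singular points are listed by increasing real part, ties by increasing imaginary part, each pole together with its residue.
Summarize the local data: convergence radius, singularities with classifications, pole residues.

Radius of convergence at 0: 2/5.
At 2/5: a pole of order 3; residue 0.

Denominator factor (n - 2/5)^3: pole of order 3 at 2/5, modulus 2/5.
The radius of convergence is the smallest modulus among the singular points: 2/5.
At the order-3 pole 2/5 set g(n) = (n - (2/5))^3*f(n) = -3*n - 26/27.
Order-3 pole: residue = g''(a)/2; g''(2/5) = 0, so the residue is 0.
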